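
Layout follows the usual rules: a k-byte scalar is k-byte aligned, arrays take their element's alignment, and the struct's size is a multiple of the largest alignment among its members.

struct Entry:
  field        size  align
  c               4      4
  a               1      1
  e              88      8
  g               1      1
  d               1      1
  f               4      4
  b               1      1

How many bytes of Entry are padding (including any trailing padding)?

12

0..4  c  (4B, 4-aligned)
4..5  a  (1B, 1-aligned)
5..8  -- padding (3B)
8..96  e  (88B, 8-aligned)
96..97  g  (1B, 1-aligned)
97..98  d  (1B, 1-aligned)
98..100  -- padding (2B)
100..104  f  (4B, 4-aligned)
104..105  b  (1B, 1-aligned)
105..112  -- tail padding (7B)
sizeof = 112, alignof = 8
data bytes 100, size 112 → padding 12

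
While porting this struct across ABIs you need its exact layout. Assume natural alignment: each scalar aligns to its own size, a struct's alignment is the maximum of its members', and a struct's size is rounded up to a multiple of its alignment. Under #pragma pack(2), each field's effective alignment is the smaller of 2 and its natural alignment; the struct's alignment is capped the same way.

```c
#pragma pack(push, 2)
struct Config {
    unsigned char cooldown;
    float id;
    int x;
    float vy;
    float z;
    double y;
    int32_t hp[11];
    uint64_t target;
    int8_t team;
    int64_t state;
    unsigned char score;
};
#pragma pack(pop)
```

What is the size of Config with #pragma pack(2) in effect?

90

@0: cooldown [1B, align 1] → 1
+1 pad (align 2)
@2: id [4B, align 2] → 6
@6: x [4B, align 2] → 10
@10: vy [4B, align 2] → 14
@14: z [4B, align 2] → 18
@18: y [8B, align 2] → 26
@26: hp [44B, align 2] → 70
@70: target [8B, align 2] → 78
@78: team [1B, align 1] → 79
+1 pad (align 2)
@80: state [8B, align 2] → 88
@88: score [1B, align 1] → 89
+1 tail pad (align 2)
size 90, align 2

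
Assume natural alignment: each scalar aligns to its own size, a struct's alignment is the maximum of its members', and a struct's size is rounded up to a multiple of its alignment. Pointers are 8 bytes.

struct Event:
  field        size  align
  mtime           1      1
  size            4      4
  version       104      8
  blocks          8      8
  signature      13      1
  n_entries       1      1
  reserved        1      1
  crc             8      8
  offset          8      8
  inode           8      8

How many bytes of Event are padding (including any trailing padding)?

4

0..1  mtime  (1B, 1-aligned)
1..4  -- padding (3B)
4..8  size  (4B, 4-aligned)
8..112  version  (104B, 8-aligned)
112..120  blocks  (8B, 8-aligned)
120..133  signature  (13B, 1-aligned)
133..134  n_entries  (1B, 1-aligned)
134..135  reserved  (1B, 1-aligned)
135..136  -- padding (1B)
136..144  crc  (8B, 8-aligned)
144..152  offset  (8B, 8-aligned)
152..160  inode  (8B, 8-aligned)
sizeof = 160, alignof = 8
data bytes 156, size 160 → padding 4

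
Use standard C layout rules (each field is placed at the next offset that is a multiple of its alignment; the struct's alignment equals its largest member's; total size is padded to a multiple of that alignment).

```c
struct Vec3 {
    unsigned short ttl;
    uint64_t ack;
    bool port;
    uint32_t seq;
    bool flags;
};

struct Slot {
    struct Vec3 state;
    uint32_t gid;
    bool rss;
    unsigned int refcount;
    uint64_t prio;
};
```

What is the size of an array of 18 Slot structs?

Vec3: ttl at 0 (size 2, align 2) → ends 2; pad 6 to align 8 for ack; ack at 8 (size 8, align 8) → ends 16; port at 16 (size 1, align 1) → ends 17; pad 3 to align 4 for seq; seq at 20 (size 4, align 4) → ends 24; flags at 24 (size 1, align 1) → ends 25; tail pad 7 to reach multiple of 8; total 32 bytes, alignment 8
state at 0 (size 32, align 8) → ends 32
gid at 32 (size 4, align 4) → ends 36
rss at 36 (size 1, align 1) → ends 37
pad 3 to align 4 for refcount
refcount at 40 (size 4, align 4) → ends 44
pad 4 to align 8 for prio
prio at 48 (size 8, align 8) → ends 56
total 56 bytes, alignment 8
array of 18: 18 × 56 = 1008

1008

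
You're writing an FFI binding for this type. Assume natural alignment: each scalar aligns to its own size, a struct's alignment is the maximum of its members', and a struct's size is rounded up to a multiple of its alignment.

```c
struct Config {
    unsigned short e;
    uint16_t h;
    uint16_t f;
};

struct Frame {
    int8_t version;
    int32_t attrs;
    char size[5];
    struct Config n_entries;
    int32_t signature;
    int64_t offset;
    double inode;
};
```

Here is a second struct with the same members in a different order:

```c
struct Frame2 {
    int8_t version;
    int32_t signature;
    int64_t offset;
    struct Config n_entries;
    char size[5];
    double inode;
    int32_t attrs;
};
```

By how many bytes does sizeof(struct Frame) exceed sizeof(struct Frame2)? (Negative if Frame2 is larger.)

-8

Config: e at 0 (size 2, align 2) → ends 2; h at 2 (size 2, align 2) → ends 4; f at 4 (size 2, align 2) → ends 6; total 6 bytes, alignment 2
version at 0 (size 1, align 1) → ends 1
pad 3 to align 4 for attrs
attrs at 4 (size 4, align 4) → ends 8
size at 8 (size 5, align 1) → ends 13
pad 1 to align 2 for n_entries
n_entries at 14 (size 6, align 2) → ends 20
signature at 20 (size 4, align 4) → ends 24
offset at 24 (size 8, align 8) → ends 32
inode at 32 (size 8, align 8) → ends 40
total 40 bytes, alignment 8
— Frame2 —
version at 0 (size 1, align 1) → ends 1
pad 3 to align 4 for signature
signature at 4 (size 4, align 4) → ends 8
offset at 8 (size 8, align 8) → ends 16
n_entries at 16 (size 6, align 2) → ends 22
size at 22 (size 5, align 1) → ends 27
pad 5 to align 8 for inode
inode at 32 (size 8, align 8) → ends 40
attrs at 40 (size 4, align 4) → ends 44
tail pad 4 to reach multiple of 8
total 48 bytes, alignment 8
40 − 48 = -8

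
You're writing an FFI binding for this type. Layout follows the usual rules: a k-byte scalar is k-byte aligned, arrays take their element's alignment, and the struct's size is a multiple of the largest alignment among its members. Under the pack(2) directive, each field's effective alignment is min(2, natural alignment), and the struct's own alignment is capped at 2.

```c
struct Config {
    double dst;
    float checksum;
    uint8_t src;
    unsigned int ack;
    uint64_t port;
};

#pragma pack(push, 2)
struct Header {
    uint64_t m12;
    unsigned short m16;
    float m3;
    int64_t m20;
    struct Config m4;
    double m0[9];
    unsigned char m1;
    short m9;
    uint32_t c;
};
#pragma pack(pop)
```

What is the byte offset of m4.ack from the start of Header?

Config: @0: dst [8B, align 8] → 8; @8: checksum [4B, align 4] → 12; @12: src [1B, align 1] → 13; +3 pad (align 4); @16: ack [4B, align 4] → 20; +4 pad (align 8); @24: port [8B, align 8] → 32; size 32, align 8
@0: m12 [8B, align 2] → 8
@8: m16 [2B, align 2] → 10
@10: m3 [4B, align 2] → 14
@14: m20 [8B, align 2] → 22
@22: m4 [32B, align 2] → 54
within Config: ack at 16
22 + 16 = 38

38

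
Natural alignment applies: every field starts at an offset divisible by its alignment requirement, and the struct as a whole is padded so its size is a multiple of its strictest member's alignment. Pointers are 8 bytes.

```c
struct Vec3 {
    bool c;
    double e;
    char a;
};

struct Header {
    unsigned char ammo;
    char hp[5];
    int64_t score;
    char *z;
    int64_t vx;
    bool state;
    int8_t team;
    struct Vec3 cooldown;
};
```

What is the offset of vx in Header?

24

Vec3: 0..1  c  (1B, 1-aligned); 1..8  -- padding (7B); 8..16  e  (8B, 8-aligned); 16..17  a  (1B, 1-aligned); 17..24  -- tail padding (7B); sizeof = 24, alignof = 8
0..1  ammo  (1B, 1-aligned)
1..6  hp  (5B, 1-aligned)
6..8  -- padding (2B)
8..16  score  (8B, 8-aligned)
16..24  z  (8B, 8-aligned)
24..32  vx  (8B, 8-aligned)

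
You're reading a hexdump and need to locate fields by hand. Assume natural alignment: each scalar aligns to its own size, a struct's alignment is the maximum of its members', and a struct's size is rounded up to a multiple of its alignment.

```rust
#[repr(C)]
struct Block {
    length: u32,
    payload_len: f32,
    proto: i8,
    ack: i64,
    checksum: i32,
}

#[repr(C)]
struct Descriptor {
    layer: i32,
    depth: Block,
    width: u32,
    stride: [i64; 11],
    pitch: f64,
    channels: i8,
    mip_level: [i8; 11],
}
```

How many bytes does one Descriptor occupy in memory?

Block: 0..4  length  (4B, 4-aligned); 4..8  payload_len  (4B, 4-aligned); 8..9  proto  (1B, 1-aligned); 9..16  -- padding (7B); 16..24  ack  (8B, 8-aligned); 24..28  checksum  (4B, 4-aligned); 28..32  -- tail padding (4B); sizeof = 32, alignof = 8
0..4  layer  (4B, 4-aligned)
4..8  -- padding (4B)
8..40  depth  (32B, 8-aligned)
40..44  width  (4B, 4-aligned)
44..48  -- padding (4B)
48..136  stride  (88B, 8-aligned)
136..144  pitch  (8B, 8-aligned)
144..145  channels  (1B, 1-aligned)
145..156  mip_level  (11B, 1-aligned)
156..160  -- tail padding (4B)
sizeof = 160, alignof = 8

160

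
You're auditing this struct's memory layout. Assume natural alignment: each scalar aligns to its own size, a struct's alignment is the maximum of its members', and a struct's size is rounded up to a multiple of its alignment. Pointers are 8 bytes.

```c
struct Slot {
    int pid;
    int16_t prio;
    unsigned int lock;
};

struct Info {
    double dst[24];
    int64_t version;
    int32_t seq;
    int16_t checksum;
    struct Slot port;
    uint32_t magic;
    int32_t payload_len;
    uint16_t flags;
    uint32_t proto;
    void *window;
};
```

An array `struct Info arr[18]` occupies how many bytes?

4464

Slot: @0: pid [4B, align 4] → 4; @4: prio [2B, align 2] → 6; +2 pad (align 4); @8: lock [4B, align 4] → 12; size 12, align 4
@0: dst [192B, align 8] → 192
@192: version [8B, align 8] → 200
@200: seq [4B, align 4] → 204
@204: checksum [2B, align 2] → 206
+2 pad (align 4)
@208: port [12B, align 4] → 220
@220: magic [4B, align 4] → 224
@224: payload_len [4B, align 4] → 228
@228: flags [2B, align 2] → 230
+2 pad (align 4)
@232: proto [4B, align 4] → 236
+4 pad (align 8)
@240: window [8B, align 8] → 248
size 248, align 8
array of 18: 18 × 248 = 4464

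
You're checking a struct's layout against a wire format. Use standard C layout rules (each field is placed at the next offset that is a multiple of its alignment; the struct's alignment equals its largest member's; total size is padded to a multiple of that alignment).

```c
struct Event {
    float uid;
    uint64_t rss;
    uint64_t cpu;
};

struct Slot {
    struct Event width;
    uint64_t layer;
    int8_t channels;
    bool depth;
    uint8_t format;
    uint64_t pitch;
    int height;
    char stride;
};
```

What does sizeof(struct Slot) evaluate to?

56 bytes

Event: @0: uid [4B, align 4] → 4; +4 pad (align 8); @8: rss [8B, align 8] → 16; @16: cpu [8B, align 8] → 24; size 24, align 8
@0: width [24B, align 8] → 24
@24: layer [8B, align 8] → 32
@32: channels [1B, align 1] → 33
@33: depth [1B, align 1] → 34
@34: format [1B, align 1] → 35
+5 pad (align 8)
@40: pitch [8B, align 8] → 48
@48: height [4B, align 4] → 52
@52: stride [1B, align 1] → 53
+3 tail pad (align 8)
size 56, align 8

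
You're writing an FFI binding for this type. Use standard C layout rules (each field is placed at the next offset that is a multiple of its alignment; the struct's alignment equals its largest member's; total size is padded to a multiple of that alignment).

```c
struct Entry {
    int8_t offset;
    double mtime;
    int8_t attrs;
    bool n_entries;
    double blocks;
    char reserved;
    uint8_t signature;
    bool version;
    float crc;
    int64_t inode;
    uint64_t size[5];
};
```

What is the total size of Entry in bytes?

offset at 0 (size 1, align 1) → ends 1
pad 7 to align 8 for mtime
mtime at 8 (size 8, align 8) → ends 16
attrs at 16 (size 1, align 1) → ends 17
n_entries at 17 (size 1, align 1) → ends 18
pad 6 to align 8 for blocks
blocks at 24 (size 8, align 8) → ends 32
reserved at 32 (size 1, align 1) → ends 33
signature at 33 (size 1, align 1) → ends 34
version at 34 (size 1, align 1) → ends 35
pad 1 to align 4 for crc
crc at 36 (size 4, align 4) → ends 40
inode at 40 (size 8, align 8) → ends 48
size at 48 (size 40, align 8) → ends 88
total 88 bytes, alignment 8

88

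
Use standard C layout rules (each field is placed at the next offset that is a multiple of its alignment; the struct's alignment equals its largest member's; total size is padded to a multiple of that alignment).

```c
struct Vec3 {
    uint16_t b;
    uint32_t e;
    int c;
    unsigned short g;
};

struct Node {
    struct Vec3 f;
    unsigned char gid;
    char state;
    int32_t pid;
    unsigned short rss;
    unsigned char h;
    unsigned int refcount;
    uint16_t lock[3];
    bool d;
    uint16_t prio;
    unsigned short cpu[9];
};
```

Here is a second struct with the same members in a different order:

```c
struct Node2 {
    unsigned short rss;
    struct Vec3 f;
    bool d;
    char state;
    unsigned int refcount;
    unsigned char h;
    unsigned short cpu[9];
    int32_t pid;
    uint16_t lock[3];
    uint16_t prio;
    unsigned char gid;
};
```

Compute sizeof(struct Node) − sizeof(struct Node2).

Vec3: @0: b [2B, align 2] → 2; +2 pad (align 4); @4: e [4B, align 4] → 8; @8: c [4B, align 4] → 12; @12: g [2B, align 2] → 14; +2 tail pad (align 4); size 16, align 4
@0: f [16B, align 4] → 16
@16: gid [1B, align 1] → 17
@17: state [1B, align 1] → 18
+2 pad (align 4)
@20: pid [4B, align 4] → 24
@24: rss [2B, align 2] → 26
@26: h [1B, align 1] → 27
+1 pad (align 4)
@28: refcount [4B, align 4] → 32
@32: lock [6B, align 2] → 38
@38: d [1B, align 1] → 39
+1 pad (align 2)
@40: prio [2B, align 2] → 42
@42: cpu [18B, align 2] → 60
size 60, align 4
— Node2 —
@0: rss [2B, align 2] → 2
+2 pad (align 4)
@4: f [16B, align 4] → 20
@20: d [1B, align 1] → 21
@21: state [1B, align 1] → 22
+2 pad (align 4)
@24: refcount [4B, align 4] → 28
@28: h [1B, align 1] → 29
+1 pad (align 2)
@30: cpu [18B, align 2] → 48
@48: pid [4B, align 4] → 52
@52: lock [6B, align 2] → 58
@58: prio [2B, align 2] → 60
@60: gid [1B, align 1] → 61
+3 tail pad (align 4)
size 64, align 4
60 − 64 = -4

-4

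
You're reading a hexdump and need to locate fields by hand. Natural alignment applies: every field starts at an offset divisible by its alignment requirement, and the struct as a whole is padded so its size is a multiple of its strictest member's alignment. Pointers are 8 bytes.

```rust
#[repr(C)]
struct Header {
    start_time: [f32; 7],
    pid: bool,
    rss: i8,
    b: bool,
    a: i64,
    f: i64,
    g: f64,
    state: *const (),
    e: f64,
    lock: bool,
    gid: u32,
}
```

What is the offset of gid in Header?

76

@0: start_time [28B, align 4] → 28
@28: pid [1B, align 1] → 29
@29: rss [1B, align 1] → 30
@30: b [1B, align 1] → 31
+1 pad (align 8)
@32: a [8B, align 8] → 40
@40: f [8B, align 8] → 48
@48: g [8B, align 8] → 56
@56: state [8B, align 8] → 64
@64: e [8B, align 8] → 72
@72: lock [1B, align 1] → 73
+3 pad (align 4)
@76: gid [4B, align 4] → 80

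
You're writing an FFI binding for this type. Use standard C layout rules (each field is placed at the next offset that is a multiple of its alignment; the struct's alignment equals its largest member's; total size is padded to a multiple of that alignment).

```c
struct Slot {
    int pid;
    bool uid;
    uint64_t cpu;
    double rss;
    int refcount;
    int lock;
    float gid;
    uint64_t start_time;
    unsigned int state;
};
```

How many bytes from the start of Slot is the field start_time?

40

@0: pid [4B, align 4] → 4
@4: uid [1B, align 1] → 5
+3 pad (align 8)
@8: cpu [8B, align 8] → 16
@16: rss [8B, align 8] → 24
@24: refcount [4B, align 4] → 28
@28: lock [4B, align 4] → 32
@32: gid [4B, align 4] → 36
+4 pad (align 8)
@40: start_time [8B, align 8] → 48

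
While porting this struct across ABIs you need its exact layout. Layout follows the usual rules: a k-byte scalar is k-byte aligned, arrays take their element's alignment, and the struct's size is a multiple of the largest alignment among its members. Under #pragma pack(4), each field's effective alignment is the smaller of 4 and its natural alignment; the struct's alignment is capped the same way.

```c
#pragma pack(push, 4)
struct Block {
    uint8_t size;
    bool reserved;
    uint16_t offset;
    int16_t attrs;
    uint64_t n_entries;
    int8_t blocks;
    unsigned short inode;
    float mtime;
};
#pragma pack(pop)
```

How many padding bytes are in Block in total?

size at 0 (size 1, align 1) → ends 1
reserved at 1 (size 1, align 1) → ends 2
offset at 2 (size 2, align 2) → ends 4
attrs at 4 (size 2, align 2) → ends 6
pad 2 to align 4 for n_entries
n_entries at 8 (size 8, align 4) → ends 16
blocks at 16 (size 1, align 1) → ends 17
pad 1 to align 2 for inode
inode at 18 (size 2, align 2) → ends 20
mtime at 20 (size 4, align 4) → ends 24
total 24 bytes, alignment 4
data bytes 21, size 24 → padding 3

3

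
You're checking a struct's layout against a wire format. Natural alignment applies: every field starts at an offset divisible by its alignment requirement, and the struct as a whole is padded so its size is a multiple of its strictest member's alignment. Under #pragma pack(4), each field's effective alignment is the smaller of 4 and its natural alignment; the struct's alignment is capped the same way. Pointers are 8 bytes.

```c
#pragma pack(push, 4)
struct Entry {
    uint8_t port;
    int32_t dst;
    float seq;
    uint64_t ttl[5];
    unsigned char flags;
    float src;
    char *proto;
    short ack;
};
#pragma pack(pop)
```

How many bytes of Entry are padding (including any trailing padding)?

8

@0: port [1B, align 1] → 1
+3 pad (align 4)
@4: dst [4B, align 4] → 8
@8: seq [4B, align 4] → 12
@12: ttl [40B, align 4] → 52
@52: flags [1B, align 1] → 53
+3 pad (align 4)
@56: src [4B, align 4] → 60
@60: proto [8B, align 4] → 68
@68: ack [2B, align 2] → 70
+2 tail pad (align 4)
size 72, align 4
data bytes 64, size 72 → padding 8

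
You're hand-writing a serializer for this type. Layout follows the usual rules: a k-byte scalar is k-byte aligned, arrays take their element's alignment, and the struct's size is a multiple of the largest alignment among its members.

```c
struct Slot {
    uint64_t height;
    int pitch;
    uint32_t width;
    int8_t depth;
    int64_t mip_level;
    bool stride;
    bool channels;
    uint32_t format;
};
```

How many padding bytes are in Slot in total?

9

@0: height [8B, align 8] → 8
@8: pitch [4B, align 4] → 12
@12: width [4B, align 4] → 16
@16: depth [1B, align 1] → 17
+7 pad (align 8)
@24: mip_level [8B, align 8] → 32
@32: stride [1B, align 1] → 33
@33: channels [1B, align 1] → 34
+2 pad (align 4)
@36: format [4B, align 4] → 40
size 40, align 8
data bytes 31, size 40 → padding 9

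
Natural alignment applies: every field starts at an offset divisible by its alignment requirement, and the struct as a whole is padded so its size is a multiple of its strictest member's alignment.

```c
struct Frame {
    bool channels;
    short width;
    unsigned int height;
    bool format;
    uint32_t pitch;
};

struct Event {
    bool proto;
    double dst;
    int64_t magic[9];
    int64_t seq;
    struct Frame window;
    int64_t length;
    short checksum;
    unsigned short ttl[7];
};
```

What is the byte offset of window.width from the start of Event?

Frame: 0..1  channels  (1B, 1-aligned); 1..2  -- padding (1B); 2..4  width  (2B, 2-aligned); 4..8  height  (4B, 4-aligned); 8..9  format  (1B, 1-aligned); 9..12  -- padding (3B); 12..16  pitch  (4B, 4-aligned); sizeof = 16, alignof = 4
0..1  proto  (1B, 1-aligned)
1..8  -- padding (7B)
8..16  dst  (8B, 8-aligned)
16..88  magic  (72B, 8-aligned)
88..96  seq  (8B, 8-aligned)
96..112  window  (16B, 4-aligned)
within Frame: width at 2
96 + 2 = 98

98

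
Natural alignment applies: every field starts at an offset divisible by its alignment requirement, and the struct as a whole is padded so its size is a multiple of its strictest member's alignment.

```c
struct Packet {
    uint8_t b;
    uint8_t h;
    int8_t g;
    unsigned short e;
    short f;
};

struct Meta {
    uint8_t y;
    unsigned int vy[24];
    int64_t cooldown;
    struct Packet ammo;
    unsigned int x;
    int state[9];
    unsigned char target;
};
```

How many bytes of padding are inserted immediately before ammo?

Packet: @0: b [1B, align 1] → 1; @1: h [1B, align 1] → 2; @2: g [1B, align 1] → 3; +1 pad (align 2); @4: e [2B, align 2] → 6; @6: f [2B, align 2] → 8; size 8, align 2
@0: y [1B, align 1] → 1
+3 pad (align 4)
@4: vy [96B, align 4] → 100
+4 pad (align 8)
@104: cooldown [8B, align 8] → 112
@112: ammo [8B, align 2] → 120

0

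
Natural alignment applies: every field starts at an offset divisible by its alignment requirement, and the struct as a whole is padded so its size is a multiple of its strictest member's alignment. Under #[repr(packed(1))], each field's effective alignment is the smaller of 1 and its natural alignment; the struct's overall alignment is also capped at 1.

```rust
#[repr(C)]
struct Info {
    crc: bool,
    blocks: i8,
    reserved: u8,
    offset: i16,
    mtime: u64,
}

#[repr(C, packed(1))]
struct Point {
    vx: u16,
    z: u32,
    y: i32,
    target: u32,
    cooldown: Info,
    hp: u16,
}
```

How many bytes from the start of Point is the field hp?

30

Info: 0..1  crc  (1B, 1-aligned); 1..2  blocks  (1B, 1-aligned); 2..3  reserved  (1B, 1-aligned); 3..4  -- padding (1B); 4..6  offset  (2B, 2-aligned); 6..8  -- padding (2B); 8..16  mtime  (8B, 8-aligned); sizeof = 16, alignof = 8
0..2  vx  (2B, 1-aligned)
2..6  z  (4B, 1-aligned)
6..10  y  (4B, 1-aligned)
10..14  target  (4B, 1-aligned)
14..30  cooldown  (16B, 1-aligned)
30..32  hp  (2B, 1-aligned)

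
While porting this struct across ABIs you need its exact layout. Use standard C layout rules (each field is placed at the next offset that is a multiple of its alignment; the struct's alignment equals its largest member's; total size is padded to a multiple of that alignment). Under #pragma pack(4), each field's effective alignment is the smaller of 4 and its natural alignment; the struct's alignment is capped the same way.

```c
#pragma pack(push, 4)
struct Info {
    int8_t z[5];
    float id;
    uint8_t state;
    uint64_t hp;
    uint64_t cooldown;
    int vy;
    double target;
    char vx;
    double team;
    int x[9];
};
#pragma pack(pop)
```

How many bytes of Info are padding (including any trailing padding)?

0..5  z  (5B, 1-aligned)
5..8  -- padding (3B)
8..12  id  (4B, 4-aligned)
12..13  state  (1B, 1-aligned)
13..16  -- padding (3B)
16..24  hp  (8B, 4-aligned)
24..32  cooldown  (8B, 4-aligned)
32..36  vy  (4B, 4-aligned)
36..44  target  (8B, 4-aligned)
44..45  vx  (1B, 1-aligned)
45..48  -- padding (3B)
48..56  team  (8B, 4-aligned)
56..92  x  (36B, 4-aligned)
sizeof = 92, alignof = 4
data bytes 83, size 92 → padding 9

9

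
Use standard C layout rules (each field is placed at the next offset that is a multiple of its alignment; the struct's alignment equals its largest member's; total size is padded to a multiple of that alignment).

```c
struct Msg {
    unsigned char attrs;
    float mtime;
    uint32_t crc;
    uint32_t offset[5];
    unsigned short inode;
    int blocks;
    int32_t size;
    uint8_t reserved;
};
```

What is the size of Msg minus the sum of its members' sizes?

attrs at 0 (size 1, align 1) → ends 1
pad 3 to align 4 for mtime
mtime at 4 (size 4, align 4) → ends 8
crc at 8 (size 4, align 4) → ends 12
offset at 12 (size 20, align 4) → ends 32
inode at 32 (size 2, align 2) → ends 34
pad 2 to align 4 for blocks
blocks at 36 (size 4, align 4) → ends 40
size at 40 (size 4, align 4) → ends 44
reserved at 44 (size 1, align 1) → ends 45
tail pad 3 to reach multiple of 4
total 48 bytes, alignment 4
data bytes 40, size 48 → padding 8

8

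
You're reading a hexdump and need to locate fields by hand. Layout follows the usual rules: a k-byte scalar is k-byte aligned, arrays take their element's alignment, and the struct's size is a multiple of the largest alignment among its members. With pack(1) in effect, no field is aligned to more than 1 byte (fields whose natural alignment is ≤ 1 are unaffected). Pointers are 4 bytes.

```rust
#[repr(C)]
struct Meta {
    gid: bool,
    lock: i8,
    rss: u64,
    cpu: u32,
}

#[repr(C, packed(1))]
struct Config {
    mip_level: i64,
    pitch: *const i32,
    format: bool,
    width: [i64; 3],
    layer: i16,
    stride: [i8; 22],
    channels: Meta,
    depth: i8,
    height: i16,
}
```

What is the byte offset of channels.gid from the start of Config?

Meta: 0..1  gid  (1B, 1-aligned); 1..2  lock  (1B, 1-aligned); 2..8  -- padding (6B); 8..16  rss  (8B, 8-aligned); 16..20  cpu  (4B, 4-aligned); 20..24  -- tail padding (4B); sizeof = 24, alignof = 8
0..8  mip_level  (8B, 1-aligned)
8..12  pitch  (4B, 1-aligned)
12..13  format  (1B, 1-aligned)
13..37  width  (24B, 1-aligned)
37..39  layer  (2B, 1-aligned)
39..61  stride  (22B, 1-aligned)
61..85  channels  (24B, 1-aligned)
within Meta: gid at 0
61 + 0 = 61

61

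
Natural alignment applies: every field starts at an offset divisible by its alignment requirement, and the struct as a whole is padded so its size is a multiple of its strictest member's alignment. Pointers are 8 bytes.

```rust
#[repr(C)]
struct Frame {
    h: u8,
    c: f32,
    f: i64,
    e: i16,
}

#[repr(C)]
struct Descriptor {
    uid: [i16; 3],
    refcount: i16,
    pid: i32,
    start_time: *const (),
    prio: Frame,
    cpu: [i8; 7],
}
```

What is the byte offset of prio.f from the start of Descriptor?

32

Frame: @0: h [1B, align 1] → 1; +3 pad (align 4); @4: c [4B, align 4] → 8; @8: f [8B, align 8] → 16; @16: e [2B, align 2] → 18; +6 tail pad (align 8); size 24, align 8
@0: uid [6B, align 2] → 6
@6: refcount [2B, align 2] → 8
@8: pid [4B, align 4] → 12
+4 pad (align 8)
@16: start_time [8B, align 8] → 24
@24: prio [24B, align 8] → 48
within Frame: f at 8
24 + 8 = 32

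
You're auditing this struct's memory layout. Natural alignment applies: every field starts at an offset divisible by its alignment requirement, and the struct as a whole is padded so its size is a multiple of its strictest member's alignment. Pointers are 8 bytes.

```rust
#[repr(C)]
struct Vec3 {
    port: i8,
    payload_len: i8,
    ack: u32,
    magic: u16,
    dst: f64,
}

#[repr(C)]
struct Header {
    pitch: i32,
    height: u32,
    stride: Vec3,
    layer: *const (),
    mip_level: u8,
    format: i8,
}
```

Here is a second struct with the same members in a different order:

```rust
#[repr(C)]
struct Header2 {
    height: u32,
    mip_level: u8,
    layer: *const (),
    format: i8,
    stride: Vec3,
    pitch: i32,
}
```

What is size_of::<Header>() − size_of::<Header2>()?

Vec3: 0..1  port  (1B, 1-aligned); 1..2  payload_len  (1B, 1-aligned); 2..4  -- padding (2B); 4..8  ack  (4B, 4-aligned); 8..10  magic  (2B, 2-aligned); 10..16  -- padding (6B); 16..24  dst  (8B, 8-aligned); sizeof = 24, alignof = 8
0..4  pitch  (4B, 4-aligned)
4..8  height  (4B, 4-aligned)
8..32  stride  (24B, 8-aligned)
32..40  layer  (8B, 8-aligned)
40..41  mip_level  (1B, 1-aligned)
41..42  format  (1B, 1-aligned)
42..48  -- tail padding (6B)
sizeof = 48, alignof = 8
— Header2 —
0..4  height  (4B, 4-aligned)
4..5  mip_level  (1B, 1-aligned)
5..8  -- padding (3B)
8..16  layer  (8B, 8-aligned)
16..17  format  (1B, 1-aligned)
17..24  -- padding (7B)
24..48  stride  (24B, 8-aligned)
48..52  pitch  (4B, 4-aligned)
52..56  -- tail padding (4B)
sizeof = 56, alignof = 8
48 − 56 = -8

-8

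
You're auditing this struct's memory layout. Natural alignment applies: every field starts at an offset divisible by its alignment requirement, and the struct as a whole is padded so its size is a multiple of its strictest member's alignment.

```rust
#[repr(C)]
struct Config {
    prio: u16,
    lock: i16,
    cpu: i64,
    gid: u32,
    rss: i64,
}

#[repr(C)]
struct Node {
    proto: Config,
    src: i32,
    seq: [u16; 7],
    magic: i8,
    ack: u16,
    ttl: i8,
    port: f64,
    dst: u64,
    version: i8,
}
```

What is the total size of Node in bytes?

Config: 0..2  prio  (2B, 2-aligned); 2..4  lock  (2B, 2-aligned); 4..8  -- padding (4B); 8..16  cpu  (8B, 8-aligned); 16..20  gid  (4B, 4-aligned); 20..24  -- padding (4B); 24..32  rss  (8B, 8-aligned); sizeof = 32, alignof = 8
0..32  proto  (32B, 8-aligned)
32..36  src  (4B, 4-aligned)
36..50  seq  (14B, 2-aligned)
50..51  magic  (1B, 1-aligned)
51..52  -- padding (1B)
52..54  ack  (2B, 2-aligned)
54..55  ttl  (1B, 1-aligned)
55..56  -- padding (1B)
56..64  port  (8B, 8-aligned)
64..72  dst  (8B, 8-aligned)
72..73  version  (1B, 1-aligned)
73..80  -- tail padding (7B)
sizeof = 80, alignof = 8

80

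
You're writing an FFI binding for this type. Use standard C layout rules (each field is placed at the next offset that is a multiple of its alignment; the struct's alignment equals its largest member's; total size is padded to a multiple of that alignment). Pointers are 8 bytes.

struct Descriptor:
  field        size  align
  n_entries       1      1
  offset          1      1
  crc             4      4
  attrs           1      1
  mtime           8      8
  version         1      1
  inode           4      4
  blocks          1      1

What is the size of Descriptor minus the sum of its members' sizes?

19

0..1  n_entries  (1B, 1-aligned)
1..2  offset  (1B, 1-aligned)
2..4  -- padding (2B)
4..8  crc  (4B, 4-aligned)
8..9  attrs  (1B, 1-aligned)
9..16  -- padding (7B)
16..24  mtime  (8B, 8-aligned)
24..25  version  (1B, 1-aligned)
25..28  -- padding (3B)
28..32  inode  (4B, 4-aligned)
32..33  blocks  (1B, 1-aligned)
33..40  -- tail padding (7B)
sizeof = 40, alignof = 8
data bytes 21, size 40 → padding 19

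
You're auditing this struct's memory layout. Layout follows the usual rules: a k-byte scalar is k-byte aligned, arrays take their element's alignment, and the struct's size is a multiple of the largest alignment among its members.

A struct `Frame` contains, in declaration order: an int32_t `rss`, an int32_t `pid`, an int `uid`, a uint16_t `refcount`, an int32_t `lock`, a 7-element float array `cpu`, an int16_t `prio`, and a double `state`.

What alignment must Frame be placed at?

8

member alignments: rss=4, pid=4, uid=4, refcount=2, lock=4, cpu=4, prio=2, state=8
max = 8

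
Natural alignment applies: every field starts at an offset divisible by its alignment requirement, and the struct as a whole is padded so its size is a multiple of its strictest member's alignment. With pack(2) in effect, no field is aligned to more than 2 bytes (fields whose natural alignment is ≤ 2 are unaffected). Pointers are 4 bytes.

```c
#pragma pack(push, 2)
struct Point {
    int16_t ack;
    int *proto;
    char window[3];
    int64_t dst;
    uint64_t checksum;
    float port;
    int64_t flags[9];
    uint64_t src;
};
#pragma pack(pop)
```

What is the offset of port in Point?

26

@0: ack [2B, align 2] → 2
@2: proto [4B, align 2] → 6
@6: window [3B, align 1] → 9
+1 pad (align 2)
@10: dst [8B, align 2] → 18
@18: checksum [8B, align 2] → 26
@26: port [4B, align 2] → 30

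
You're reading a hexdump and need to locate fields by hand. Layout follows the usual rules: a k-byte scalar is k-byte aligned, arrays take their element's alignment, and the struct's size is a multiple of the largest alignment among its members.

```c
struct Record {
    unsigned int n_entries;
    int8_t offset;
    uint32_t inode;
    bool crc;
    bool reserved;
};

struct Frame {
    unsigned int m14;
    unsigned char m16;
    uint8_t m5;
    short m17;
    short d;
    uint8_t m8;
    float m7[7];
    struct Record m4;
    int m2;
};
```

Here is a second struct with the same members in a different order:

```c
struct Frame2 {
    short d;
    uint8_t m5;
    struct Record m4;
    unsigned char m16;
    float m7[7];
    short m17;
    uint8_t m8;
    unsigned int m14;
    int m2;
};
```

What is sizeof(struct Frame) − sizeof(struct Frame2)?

-4

Record: n_entries at 0 (size 4, align 4) → ends 4; offset at 4 (size 1, align 1) → ends 5; pad 3 to align 4 for inode; inode at 8 (size 4, align 4) → ends 12; crc at 12 (size 1, align 1) → ends 13; reserved at 13 (size 1, align 1) → ends 14; tail pad 2 to reach multiple of 4; total 16 bytes, alignment 4
m14 at 0 (size 4, align 4) → ends 4
m16 at 4 (size 1, align 1) → ends 5
m5 at 5 (size 1, align 1) → ends 6
m17 at 6 (size 2, align 2) → ends 8
d at 8 (size 2, align 2) → ends 10
m8 at 10 (size 1, align 1) → ends 11
pad 1 to align 4 for m7
m7 at 12 (size 28, align 4) → ends 40
m4 at 40 (size 16, align 4) → ends 56
m2 at 56 (size 4, align 4) → ends 60
total 60 bytes, alignment 4
— Frame2 —
d at 0 (size 2, align 2) → ends 2
m5 at 2 (size 1, align 1) → ends 3
pad 1 to align 4 for m4
m4 at 4 (size 16, align 4) → ends 20
m16 at 20 (size 1, align 1) → ends 21
pad 3 to align 4 for m7
m7 at 24 (size 28, align 4) → ends 52
m17 at 52 (size 2, align 2) → ends 54
m8 at 54 (size 1, align 1) → ends 55
pad 1 to align 4 for m14
m14 at 56 (size 4, align 4) → ends 60
m2 at 60 (size 4, align 4) → ends 64
total 64 bytes, alignment 4
60 − 64 = -4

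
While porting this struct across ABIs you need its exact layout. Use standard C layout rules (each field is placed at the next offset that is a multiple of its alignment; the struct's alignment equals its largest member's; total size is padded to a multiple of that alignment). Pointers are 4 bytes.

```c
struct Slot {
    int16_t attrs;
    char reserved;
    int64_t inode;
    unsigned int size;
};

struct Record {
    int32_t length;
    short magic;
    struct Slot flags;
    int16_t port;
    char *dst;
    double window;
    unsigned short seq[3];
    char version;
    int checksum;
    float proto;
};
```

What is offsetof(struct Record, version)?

54

Slot: @0: attrs [2B, align 2] → 2; @2: reserved [1B, align 1] → 3; +5 pad (align 8); @8: inode [8B, align 8] → 16; @16: size [4B, align 4] → 20; +4 tail pad (align 8); size 24, align 8
@0: length [4B, align 4] → 4
@4: magic [2B, align 2] → 6
+2 pad (align 8)
@8: flags [24B, align 8] → 32
@32: port [2B, align 2] → 34
+2 pad (align 4)
@36: dst [4B, align 4] → 40
@40: window [8B, align 8] → 48
@48: seq [6B, align 2] → 54
@54: version [1B, align 1] → 55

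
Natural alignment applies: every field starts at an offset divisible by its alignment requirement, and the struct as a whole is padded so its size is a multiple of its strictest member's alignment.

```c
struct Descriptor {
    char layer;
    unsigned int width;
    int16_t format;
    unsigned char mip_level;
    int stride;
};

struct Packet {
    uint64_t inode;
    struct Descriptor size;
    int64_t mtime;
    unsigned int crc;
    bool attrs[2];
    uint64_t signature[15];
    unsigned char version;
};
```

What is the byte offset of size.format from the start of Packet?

Descriptor: layer at 0 (size 1, align 1) → ends 1; pad 3 to align 4 for width; width at 4 (size 4, align 4) → ends 8; format at 8 (size 2, align 2) → ends 10; mip_level at 10 (size 1, align 1) → ends 11; pad 1 to align 4 for stride; stride at 12 (size 4, align 4) → ends 16; total 16 bytes, alignment 4
inode at 0 (size 8, align 8) → ends 8
size at 8 (size 16, align 4) → ends 24
within Descriptor: format at 8
8 + 8 = 16

16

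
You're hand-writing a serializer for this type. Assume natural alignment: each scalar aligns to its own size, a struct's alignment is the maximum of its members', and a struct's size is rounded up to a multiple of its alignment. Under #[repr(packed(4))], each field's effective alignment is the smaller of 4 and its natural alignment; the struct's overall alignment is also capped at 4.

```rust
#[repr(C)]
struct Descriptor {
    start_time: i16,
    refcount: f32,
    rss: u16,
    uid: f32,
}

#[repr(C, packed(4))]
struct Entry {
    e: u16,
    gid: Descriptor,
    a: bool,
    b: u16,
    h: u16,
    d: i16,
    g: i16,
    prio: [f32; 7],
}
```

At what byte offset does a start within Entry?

20

Descriptor: 0..2  start_time  (2B, 2-aligned); 2..4  -- padding (2B); 4..8  refcount  (4B, 4-aligned); 8..10  rss  (2B, 2-aligned); 10..12  -- padding (2B); 12..16  uid  (4B, 4-aligned); sizeof = 16, alignof = 4
0..2  e  (2B, 2-aligned)
2..4  -- padding (2B)
4..20  gid  (16B, 4-aligned)
20..21  a  (1B, 1-aligned)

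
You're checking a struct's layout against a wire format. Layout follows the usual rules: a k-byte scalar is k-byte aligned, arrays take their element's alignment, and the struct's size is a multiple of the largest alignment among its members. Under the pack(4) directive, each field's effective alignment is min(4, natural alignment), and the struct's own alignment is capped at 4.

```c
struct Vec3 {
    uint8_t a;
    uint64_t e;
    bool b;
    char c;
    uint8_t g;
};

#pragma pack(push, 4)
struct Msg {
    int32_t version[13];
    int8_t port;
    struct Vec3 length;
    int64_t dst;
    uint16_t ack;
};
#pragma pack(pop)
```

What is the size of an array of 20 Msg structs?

1840

Vec3: a at 0 (size 1, align 1) → ends 1; pad 7 to align 8 for e; e at 8 (size 8, align 8) → ends 16; b at 16 (size 1, align 1) → ends 17; c at 17 (size 1, align 1) → ends 18; g at 18 (size 1, align 1) → ends 19; tail pad 5 to reach multiple of 8; total 24 bytes, alignment 8
version at 0 (size 52, align 4) → ends 52
port at 52 (size 1, align 1) → ends 53
pad 3 to align 4 for length
length at 56 (size 24, align 4) → ends 80
dst at 80 (size 8, align 4) → ends 88
ack at 88 (size 2, align 2) → ends 90
tail pad 2 to reach multiple of 4
total 92 bytes, alignment 4
array of 20: 20 × 92 = 1840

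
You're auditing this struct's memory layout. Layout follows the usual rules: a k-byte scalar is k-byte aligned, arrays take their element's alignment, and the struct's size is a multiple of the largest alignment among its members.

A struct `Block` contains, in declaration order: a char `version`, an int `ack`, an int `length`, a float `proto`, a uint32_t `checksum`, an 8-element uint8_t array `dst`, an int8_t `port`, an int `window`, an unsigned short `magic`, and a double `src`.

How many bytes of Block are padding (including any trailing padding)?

8

0..1  version  (1B, 1-aligned)
1..4  -- padding (3B)
4..8  ack  (4B, 4-aligned)
8..12  length  (4B, 4-aligned)
12..16  proto  (4B, 4-aligned)
16..20  checksum  (4B, 4-aligned)
20..28  dst  (8B, 1-aligned)
28..29  port  (1B, 1-aligned)
29..32  -- padding (3B)
32..36  window  (4B, 4-aligned)
36..38  magic  (2B, 2-aligned)
38..40  -- padding (2B)
40..48  src  (8B, 8-aligned)
sizeof = 48, alignof = 8
data bytes 40, size 48 → padding 8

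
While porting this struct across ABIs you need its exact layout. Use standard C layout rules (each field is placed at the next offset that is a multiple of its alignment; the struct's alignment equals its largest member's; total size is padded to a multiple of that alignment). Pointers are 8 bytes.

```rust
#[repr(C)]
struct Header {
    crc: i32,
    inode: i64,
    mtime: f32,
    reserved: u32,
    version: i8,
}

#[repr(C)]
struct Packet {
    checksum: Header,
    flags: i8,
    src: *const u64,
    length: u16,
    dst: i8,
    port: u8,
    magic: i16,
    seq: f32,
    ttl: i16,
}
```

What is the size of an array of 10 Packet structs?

640

Header: crc at 0 (size 4, align 4) → ends 4; pad 4 to align 8 for inode; inode at 8 (size 8, align 8) → ends 16; mtime at 16 (size 4, align 4) → ends 20; reserved at 20 (size 4, align 4) → ends 24; version at 24 (size 1, align 1) → ends 25; tail pad 7 to reach multiple of 8; total 32 bytes, alignment 8
checksum at 0 (size 32, align 8) → ends 32
flags at 32 (size 1, align 1) → ends 33
pad 7 to align 8 for src
src at 40 (size 8, align 8) → ends 48
length at 48 (size 2, align 2) → ends 50
dst at 50 (size 1, align 1) → ends 51
port at 51 (size 1, align 1) → ends 52
magic at 52 (size 2, align 2) → ends 54
pad 2 to align 4 for seq
seq at 56 (size 4, align 4) → ends 60
ttl at 60 (size 2, align 2) → ends 62
tail pad 2 to reach multiple of 8
total 64 bytes, alignment 8
array of 10: 10 × 64 = 640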